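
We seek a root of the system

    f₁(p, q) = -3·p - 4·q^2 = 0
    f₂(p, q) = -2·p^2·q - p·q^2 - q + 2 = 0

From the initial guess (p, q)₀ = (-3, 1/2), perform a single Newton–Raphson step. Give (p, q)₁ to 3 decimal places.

At (-3, 1/2): F = (8.000, -6.750).
Jacobian J = [[-3, -8·q], [-4·p·q - q^2, -2·p^2 - 2·p·q - 1]].
At the point, J = [[-3.000, -4.000], [5.750, -16.000]] (det J = 71.000).
Solving J·Δ = −F gives Δ = (2.183, 0.363).
Then the next iterate is (p, q)₁ = (-0.817, 0.863).

(-0.817, 0.863)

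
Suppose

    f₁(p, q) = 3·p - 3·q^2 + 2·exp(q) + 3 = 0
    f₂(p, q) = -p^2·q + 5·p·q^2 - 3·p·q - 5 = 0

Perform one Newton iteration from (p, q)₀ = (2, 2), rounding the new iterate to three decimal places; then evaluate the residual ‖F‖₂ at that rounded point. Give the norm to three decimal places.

63.166

At (2, 2): F = (11.77811, 15.000).
Jacobian J = [[3, -6·q + 2·exp(q)], [-2·p·q + 5·q^2 - 3·q, -p^2 + 10·p·q - 3·p]].
At the point, J = [[3.000, 2.77811], [6.000, 30.000]] (det J = 73.33133).
Solving J·Δ = −F gives Δ = (-4.250, 0.350).
Then the next iterate is (p, q)₁ = (-2.250, 2.350).
Re-evaluating at (-2.250, 2.350): F = (0.65364, -63.16250), so ‖F‖₂ = 63.166.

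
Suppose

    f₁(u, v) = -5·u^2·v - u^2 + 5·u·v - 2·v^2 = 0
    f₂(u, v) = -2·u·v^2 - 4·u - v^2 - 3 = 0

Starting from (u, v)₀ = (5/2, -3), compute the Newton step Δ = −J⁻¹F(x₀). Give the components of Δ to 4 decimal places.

(-0.3821, 1.6276)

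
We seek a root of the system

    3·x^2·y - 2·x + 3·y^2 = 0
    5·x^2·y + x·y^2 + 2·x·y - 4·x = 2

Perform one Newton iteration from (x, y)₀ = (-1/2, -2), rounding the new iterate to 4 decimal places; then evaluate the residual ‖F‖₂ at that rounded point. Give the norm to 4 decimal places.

3.1876

At (-1/2, -2): F = (11.5000, -2.5000).
Jacobian J = [[6·x·y - 2, 3·x^2 + 6·y], [10·x·y + y^2 + 2·y - 4, 5·x^2 + 2·x·y + 2·x]].
At the point, J = [[4.0000, -11.2500], [6.0000, 2.2500]] (det J = 76.5000).
Solving J·Δ = −F gives Δ = (0.0294, 1.0327).
Then the next iterate is (x, y)₁ = (-0.4706, -0.9673).
Re-evaluating at (-0.4706, -0.9673): F = (3.105540, -0.718616), so ‖F‖₂ = 3.1876.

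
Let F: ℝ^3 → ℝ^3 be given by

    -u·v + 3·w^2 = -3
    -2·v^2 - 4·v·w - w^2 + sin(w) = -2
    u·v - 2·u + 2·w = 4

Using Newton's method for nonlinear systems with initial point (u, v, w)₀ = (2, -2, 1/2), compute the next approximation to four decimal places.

At (2, -2, 1/2): F = (7.7500, -1.770574, -11.0000).
Jacobian J = [[-v, -u, 6·w], [0, -4·v - 4·w, -4·v - 2·w + cos(w)], [v - 2, u, 2]].
At the point, J = [[2.0000, -2.0000, 3.0000], [0.0000, 6.0000, 7.877583], [-4.0000, 2.0000, 2.0000]] (det J = 127.510330).
Solving J·Δ = −F gives Δ = (-2.5449, 0.7782, -0.3680).
Then the next iterate is (u, v, w)₁ = (-0.5449, -1.2218, 0.1320).

(-0.5449, -1.2218, 0.1320)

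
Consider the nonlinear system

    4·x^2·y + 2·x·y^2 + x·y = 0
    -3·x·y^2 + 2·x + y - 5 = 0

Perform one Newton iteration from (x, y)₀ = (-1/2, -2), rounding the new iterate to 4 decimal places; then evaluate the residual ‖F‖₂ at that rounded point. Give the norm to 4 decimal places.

At (-1/2, -2): F = (-5.0000, -2.0000).
Jacobian J = [[8·x·y + 2·y^2 + y, 4·x^2 + 4·x·y + x], [-3·y^2 + 2, -6·x·y + 1]].
At the point, J = [[14.0000, 4.5000], [-10.0000, -5.0000]] (det J = -25.0000).
Solving J·Δ = −F gives Δ = (1.3600, -3.1200).
Then the next iterate is (x, y)₁ = (0.8600, -5.1200).
Re-evaluating at (0.8600, -5.1200): F = (25.538560, -76.033152), so ‖F‖₂ = 80.2076.

80.2076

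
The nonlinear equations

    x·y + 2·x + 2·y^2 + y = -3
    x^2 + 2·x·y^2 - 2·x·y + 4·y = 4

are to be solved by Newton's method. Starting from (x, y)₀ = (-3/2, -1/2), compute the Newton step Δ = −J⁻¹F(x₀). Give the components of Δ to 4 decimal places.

At (-3/2, -1/2): F = (0.7500, -6.0000).
Jacobian J = [[y + 2, x + 4·y + 1], [2·x + 2·y^2 - 2·y, 4·x·y - 2·x + 4]].
At the point, J = [[1.5000, -2.5000], [-1.5000, 10.0000]] (det J = 11.2500).
Solving J·Δ = −F gives Δ = (0.6667, 0.7000).

(0.6667, 0.7000)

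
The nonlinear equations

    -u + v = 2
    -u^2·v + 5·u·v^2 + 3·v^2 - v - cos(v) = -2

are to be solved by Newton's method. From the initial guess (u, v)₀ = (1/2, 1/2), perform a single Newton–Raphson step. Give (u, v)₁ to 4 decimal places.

(-1.5680, 0.4320)

At (1/2, 1/2): F = (-2.0000, 1.872417).
Jacobian J = [[-1, 1], [-2·u·v + 5·v^2, -u^2 + 10·u·v + 6·v + sin(v) - 1]].
At the point, J = [[-1.0000, 1.0000], [0.7500, 4.729426]] (det J = -5.479426).
Solving J·Δ = −F gives Δ = (-2.0680, -0.0680).
Then the next iterate is (u, v)₁ = (-1.5680, 0.4320).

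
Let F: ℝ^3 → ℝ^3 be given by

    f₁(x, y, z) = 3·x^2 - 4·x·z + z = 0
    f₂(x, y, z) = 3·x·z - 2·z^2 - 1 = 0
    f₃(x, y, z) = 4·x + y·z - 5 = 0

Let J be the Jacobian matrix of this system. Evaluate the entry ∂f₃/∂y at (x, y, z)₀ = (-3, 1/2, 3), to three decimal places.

3.000

∂f₃/∂y = z.
At (-3, 1/2, 3) this is 3.000.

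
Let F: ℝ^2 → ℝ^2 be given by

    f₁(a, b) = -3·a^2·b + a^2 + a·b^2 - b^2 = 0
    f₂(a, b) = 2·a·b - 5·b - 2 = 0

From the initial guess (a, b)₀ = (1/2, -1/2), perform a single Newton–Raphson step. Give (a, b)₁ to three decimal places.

(0.322, -0.456)

At (1/2, -1/2): F = (0.500, 0.000).
Jacobian J = [[-6·a·b + 2·a + b^2, -3·a^2 + 2·a·b - 2·b], [2·b, 2·a - 5]].
At the point, J = [[2.750, -0.250], [-1.000, -4.000]] (det J = -11.250).
Solving J·Δ = −F gives Δ = (-0.178, 0.044).
Then the next iterate is (a, b)₁ = (0.322, -0.456).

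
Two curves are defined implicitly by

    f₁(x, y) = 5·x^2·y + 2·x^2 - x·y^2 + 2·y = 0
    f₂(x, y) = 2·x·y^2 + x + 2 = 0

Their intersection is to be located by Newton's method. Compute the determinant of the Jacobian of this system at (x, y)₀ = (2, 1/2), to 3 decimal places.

J = [[10·x·y + 4·x - y^2, 5·x^2 - 2·x·y + 2], [2·y^2 + 1, 4·x·y]].
At the point, J = [[17.750, 20.000], [1.500, 4.000]].
det J = 41.000.

41.000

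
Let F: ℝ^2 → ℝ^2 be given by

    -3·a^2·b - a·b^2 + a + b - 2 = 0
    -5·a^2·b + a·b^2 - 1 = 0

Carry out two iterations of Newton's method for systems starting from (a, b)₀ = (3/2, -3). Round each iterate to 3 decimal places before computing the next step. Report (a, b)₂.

(0.950, -0.800)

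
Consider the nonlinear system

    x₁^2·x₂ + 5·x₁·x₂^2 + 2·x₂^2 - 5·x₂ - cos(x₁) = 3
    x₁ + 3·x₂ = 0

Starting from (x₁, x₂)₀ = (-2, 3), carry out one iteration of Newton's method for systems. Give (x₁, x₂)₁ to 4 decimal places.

At (-2, 3): F = (-77.583853, 7.0000).
Jacobian J = [[2·x₁·x₂ + 5·x₂^2 + sin(x₁), x₁^2 + 10·x₁·x₂ + 4·x₂ - 5], [1, 3]].
At the point, J = [[32.090703, -49.0000], [1.0000, 3.0000]] (det J = 145.272108).
Solving J·Δ = −F gives Δ = (-0.7589, -2.0804).
Then the next iterate is (x₁, x₂)₁ = (-2.7589, 0.9196).

(-2.7589, 0.9196)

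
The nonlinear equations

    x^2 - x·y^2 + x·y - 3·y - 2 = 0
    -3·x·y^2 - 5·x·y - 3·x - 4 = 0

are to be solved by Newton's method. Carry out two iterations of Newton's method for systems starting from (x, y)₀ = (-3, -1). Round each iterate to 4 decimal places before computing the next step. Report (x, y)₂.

(2.8372, -1.2093)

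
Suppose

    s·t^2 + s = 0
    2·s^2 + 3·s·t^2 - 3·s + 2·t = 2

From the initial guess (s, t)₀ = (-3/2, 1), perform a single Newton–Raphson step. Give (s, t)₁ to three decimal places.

At (-3/2, 1): F = (-3.000, 4.500).
Jacobian J = [[t^2 + 1, 2·s·t], [4·s + 3·t^2 - 3, 6·s·t + 2]].
At the point, J = [[2.000, -3.000], [-6.000, -7.000]] (det J = -32.000).
Solving J·Δ = −F gives Δ = (1.078, -0.281).
Then the next iterate is (s, t)₁ = (-0.422, 0.719).

(-0.422, 0.719)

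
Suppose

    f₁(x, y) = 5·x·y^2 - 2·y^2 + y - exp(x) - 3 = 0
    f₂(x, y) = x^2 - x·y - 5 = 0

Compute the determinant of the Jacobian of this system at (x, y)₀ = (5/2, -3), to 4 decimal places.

413.9562

J = [[5·y^2 - exp(x), 10·x·y - 4·y + 1], [2·x - y, -x]].
At the point, J = [[32.817506, -62.0000], [8.0000, -2.5000]].
det J = 413.9562.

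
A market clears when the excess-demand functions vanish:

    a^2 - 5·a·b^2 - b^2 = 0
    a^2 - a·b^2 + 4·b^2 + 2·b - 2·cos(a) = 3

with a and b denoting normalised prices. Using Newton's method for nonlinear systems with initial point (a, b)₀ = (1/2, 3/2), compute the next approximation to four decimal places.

(0.2833, 0.9854)

At (1/2, 3/2): F = (-7.6250, 6.369835).
Jacobian J = [[2·a - 5·b^2, -10·a·b - 2·b], [2·a - b^2 + 2·sin(a), -2·a·b + 8·b + 2]].
At the point, J = [[-10.2500, -10.5000], [-0.291149, 12.5000]] (det J = -131.182064).
Solving J·Δ = −F gives Δ = (-0.2167, -0.5146).
Then the next iterate is (a, b)₁ = (0.2833, 0.9854).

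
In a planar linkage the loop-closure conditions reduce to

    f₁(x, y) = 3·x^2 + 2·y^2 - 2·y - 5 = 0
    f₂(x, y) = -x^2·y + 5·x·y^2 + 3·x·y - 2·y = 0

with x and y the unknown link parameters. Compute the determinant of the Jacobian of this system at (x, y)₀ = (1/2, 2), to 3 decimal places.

-116.250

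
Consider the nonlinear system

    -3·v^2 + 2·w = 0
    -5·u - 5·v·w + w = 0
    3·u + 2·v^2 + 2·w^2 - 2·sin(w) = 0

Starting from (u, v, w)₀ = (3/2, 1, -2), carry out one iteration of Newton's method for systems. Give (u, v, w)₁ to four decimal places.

(-0.8392, 0.0981, -1.2057)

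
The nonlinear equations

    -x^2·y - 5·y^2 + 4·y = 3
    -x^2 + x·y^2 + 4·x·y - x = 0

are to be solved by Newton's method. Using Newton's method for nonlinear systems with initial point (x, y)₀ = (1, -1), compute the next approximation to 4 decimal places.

(0.4756, -0.0732)

At (1, -1): F = (-11.0000, -5.0000).
Jacobian J = [[-2·x·y, -x^2 - 10·y + 4], [-2·x + y^2 + 4·y - 1, 2·x·y + 4·x]].
At the point, J = [[2.0000, 13.0000], [-6.0000, 2.0000]] (det J = 82.0000).
Solving J·Δ = −F gives Δ = (-0.5244, 0.9268).
Then the next iterate is (x, y)₁ = (0.4756, -0.0732).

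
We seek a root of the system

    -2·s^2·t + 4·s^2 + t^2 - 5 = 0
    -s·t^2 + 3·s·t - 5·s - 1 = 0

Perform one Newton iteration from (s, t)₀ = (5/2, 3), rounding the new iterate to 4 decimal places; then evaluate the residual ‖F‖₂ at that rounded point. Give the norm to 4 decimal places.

20.8176

At (5/2, 3): F = (-8.5000, -13.5000).
Jacobian J = [[-4·s·t + 8·s, -2·s^2 + 2·t], [-t^2 + 3·t - 5, -2·s·t + 3·s]].
At the point, J = [[-10.0000, -6.5000], [-5.0000, -7.5000]] (det J = 42.5000).
Solving J·Δ = −F gives Δ = (0.5647, -2.1765).
Then the next iterate is (s, t)₁ = (3.0647, 0.8235).
Re-evaluating at (3.0647, 0.8235): F = (17.778437, -10.830492), so ‖F‖₂ = 20.8176.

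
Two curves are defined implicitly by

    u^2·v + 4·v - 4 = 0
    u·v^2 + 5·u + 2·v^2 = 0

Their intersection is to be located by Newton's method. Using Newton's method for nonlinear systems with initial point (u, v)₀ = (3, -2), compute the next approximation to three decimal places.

(1.821, -0.780)

At (3, -2): F = (-30.000, 35.000).
Jacobian J = [[2·u·v, u^2 + 4], [v^2 + 5, 2·u·v + 4·v]].
At the point, J = [[-12.000, 13.000], [9.000, -20.000]] (det J = 123.000).
Solving J·Δ = −F gives Δ = (-1.179, 1.220).
Then the next iterate is (u, v)₁ = (1.821, -0.780).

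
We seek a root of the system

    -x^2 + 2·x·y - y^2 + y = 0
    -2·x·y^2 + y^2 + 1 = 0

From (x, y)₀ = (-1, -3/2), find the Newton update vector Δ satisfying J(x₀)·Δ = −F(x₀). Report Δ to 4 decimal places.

At (-1, -3/2): F = (-1.7500, 7.7500).
Jacobian J = [[-2·x + 2·y, 2·x - 2·y + 1], [-2·y^2, -4·x·y + 2·y]].
At the point, J = [[-1.0000, 2.0000], [-4.5000, -9.0000]] (det J = 18.0000).
Solving J·Δ = −F gives Δ = (-0.0139, 0.8681).

(-0.0139, 0.8681)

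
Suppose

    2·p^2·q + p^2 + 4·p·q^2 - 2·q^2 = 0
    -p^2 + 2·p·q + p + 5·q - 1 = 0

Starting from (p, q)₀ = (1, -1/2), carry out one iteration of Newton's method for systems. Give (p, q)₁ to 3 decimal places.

(0.500, 0.000)

At (1, -1/2): F = (0.500, -4.500).
Jacobian J = [[4·p·q + 2·p + 4·q^2, 2·p^2 + 8·p·q - 4·q], [-2·p + 2·q + 1, 2·p + 5]].
At the point, J = [[1.000, 0.000], [-2.000, 7.000]] (det J = 7.000).
Solving J·Δ = −F gives Δ = (-0.500, 0.500).
Then the next iterate is (p, q)₁ = (0.500, 0.000).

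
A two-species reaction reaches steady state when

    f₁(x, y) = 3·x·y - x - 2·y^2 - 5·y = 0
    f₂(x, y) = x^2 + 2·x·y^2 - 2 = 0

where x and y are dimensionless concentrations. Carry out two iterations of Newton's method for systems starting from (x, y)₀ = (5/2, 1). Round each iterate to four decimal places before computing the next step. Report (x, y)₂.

(1.7888, 0.4757)

At (5/2, 1): F = (-2.0000, 9.2500).
Jacobian J = [[3·y - 1, 3·x - 4·y - 5], [2·x + 2·y^2, 4·x·y]].
At the point, J = [[2.0000, -1.5000], [7.0000, 10.0000]] (det J = 30.5000).
Solving J·Δ = −F gives Δ = (0.2008, -1.0656).
Then the next iterate is (x, y)₁ = (2.7008, -0.0656).
Round to (2.7008, -0.0656) and repeat: F = (-2.912924, 5.317566), J = [[-1.1968, 3.3648], [5.410207, -0.708690]].
Δ = (-0.9120, 0.5413), so (x, y)₂ = (1.7888, 0.4757).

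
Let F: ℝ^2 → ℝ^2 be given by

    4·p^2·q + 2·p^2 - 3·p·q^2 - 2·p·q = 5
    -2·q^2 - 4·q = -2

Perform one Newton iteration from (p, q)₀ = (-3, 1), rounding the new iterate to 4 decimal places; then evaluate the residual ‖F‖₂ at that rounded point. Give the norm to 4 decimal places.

17.6536

At (-3, 1): F = (64.0000, -4.0000).
Jacobian J = [[8·p·q + 4·p - 3·q^2 - 2·q, 4·p^2 - 6·p·q - 2·p], [0, -4·q - 4]].
At the point, J = [[-41.0000, 60.0000], [0.0000, -8.0000]] (det J = 328.0000).
Solving J·Δ = −F gives Δ = (0.8293, -0.5000).
Then the next iterate is (p, q)₁ = (-2.1707, 0.5000).
Re-evaluating at (-2.1707, 0.5000): F = (17.646479, -0.5000), so ‖F‖₂ = 17.6536.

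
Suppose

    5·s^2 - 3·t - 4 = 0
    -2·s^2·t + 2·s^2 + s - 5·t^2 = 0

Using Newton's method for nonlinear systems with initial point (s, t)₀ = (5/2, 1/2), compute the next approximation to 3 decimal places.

(1.479, 0.579)

At (5/2, 1/2): F = (25.750, 7.500).
Jacobian J = [[10·s, -3], [-4·s·t + 4·s + 1, -2·s^2 - 10·t]].
At the point, J = [[25.000, -3.000], [6.000, -17.500]] (det J = -419.500).
Solving J·Δ = −F gives Δ = (-1.021, 0.079).
Then the next iterate is (s, t)₁ = (1.479, 0.579).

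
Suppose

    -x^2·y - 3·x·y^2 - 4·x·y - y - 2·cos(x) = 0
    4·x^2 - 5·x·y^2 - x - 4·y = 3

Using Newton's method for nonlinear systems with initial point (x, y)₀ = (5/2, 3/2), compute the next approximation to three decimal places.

(1.475, 0.956)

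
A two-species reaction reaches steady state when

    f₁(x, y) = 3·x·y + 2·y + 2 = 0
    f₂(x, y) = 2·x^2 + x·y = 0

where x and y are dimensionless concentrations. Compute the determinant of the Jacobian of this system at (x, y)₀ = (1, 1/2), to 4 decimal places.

-21.0000

J = [[3·y, 3·x + 2], [4·x + y, x]].
At the point, J = [[1.5000, 5.0000], [4.5000, 1.0000]].
det J = -21.0000.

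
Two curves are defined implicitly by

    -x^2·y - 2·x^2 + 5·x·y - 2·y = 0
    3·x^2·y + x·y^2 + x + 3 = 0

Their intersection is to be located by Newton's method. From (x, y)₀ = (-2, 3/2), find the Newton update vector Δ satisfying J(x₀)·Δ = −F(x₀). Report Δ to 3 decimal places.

(0.374, -1.498)

At (-2, 3/2): F = (-32.000, 14.500).
Jacobian J = [[-2·x·y - 4·x + 5·y, -x^2 + 5·x - 2], [6·x·y + y^2 + 1, 3·x^2 + 2·x·y]].
At the point, J = [[21.500, -16.000], [-14.750, 6.000]] (det J = -107.000).
Solving J·Δ = −F gives Δ = (0.374, -1.498).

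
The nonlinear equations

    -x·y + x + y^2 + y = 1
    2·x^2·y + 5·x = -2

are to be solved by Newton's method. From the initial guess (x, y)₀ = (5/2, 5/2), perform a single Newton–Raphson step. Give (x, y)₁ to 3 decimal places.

(1.610, 0.976)

At (5/2, 5/2): F = (4.000, 45.750).
Jacobian J = [[-y + 1, -x + 2·y + 1], [4·x·y + 5, 2·x^2]].
At the point, J = [[-1.500, 3.500], [30.000, 12.500]] (det J = -123.750).
Solving J·Δ = −F gives Δ = (-0.890, -1.524).
Then the next iterate is (x, y)₁ = (1.610, 0.976).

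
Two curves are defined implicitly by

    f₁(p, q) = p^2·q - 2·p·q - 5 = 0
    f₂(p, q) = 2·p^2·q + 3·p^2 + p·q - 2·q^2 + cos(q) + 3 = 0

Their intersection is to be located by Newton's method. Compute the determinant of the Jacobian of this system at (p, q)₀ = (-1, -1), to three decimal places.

32.366

J = [[2·p·q - 2·q, p^2 - 2·p], [4·p·q + 6·p + q, 2·p^2 + p - 4·q - sin(q)]].
At the point, J = [[4.000, 3.000], [-3.000, 5.84147]].
det J = 32.366.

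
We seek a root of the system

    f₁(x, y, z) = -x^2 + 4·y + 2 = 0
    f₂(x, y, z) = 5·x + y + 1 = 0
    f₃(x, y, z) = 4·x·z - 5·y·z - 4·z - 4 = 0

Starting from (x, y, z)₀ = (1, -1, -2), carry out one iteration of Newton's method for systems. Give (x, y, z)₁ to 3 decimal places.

(-0.045, -0.773, -1.327)

At (1, -1, -2): F = (-3.000, 5.000, -14.000).
Jacobian J = [[-2·x, 4, 0], [5, 1, 0], [4·z, -5·z, 4·x - 5·y - 4]].
At the point, J = [[-2.000, 4.000, 0.000], [5.000, 1.000, 0.000], [-8.000, 10.000, 5.000]] (det J = -110.000).
Solving J·Δ = −F gives Δ = (-1.045, 0.227, 0.673).
Then the next iterate is (x, y, z)₁ = (-0.045, -0.773, -1.327).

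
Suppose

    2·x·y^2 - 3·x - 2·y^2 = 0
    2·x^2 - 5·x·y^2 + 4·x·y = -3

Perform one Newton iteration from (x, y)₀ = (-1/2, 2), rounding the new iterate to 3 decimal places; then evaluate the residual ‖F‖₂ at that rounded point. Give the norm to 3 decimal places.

At (-1/2, 2): F = (-10.500, 9.500).
Jacobian J = [[2·y^2 - 3, 4·x·y - 4·y], [4·x - 5·y^2 + 4·y, -10·x·y + 4·x]].
At the point, J = [[5.000, -12.000], [-14.000, 8.000]] (det J = -128.000).
Solving J·Δ = −F gives Δ = (0.234, -0.777).
Then the next iterate is (x, y)₁ = (-0.266, 1.223).
Re-evaluating at (-0.266, 1.223): F = (-2.98919, 3.82956), so ‖F‖₂ = 4.858.

4.858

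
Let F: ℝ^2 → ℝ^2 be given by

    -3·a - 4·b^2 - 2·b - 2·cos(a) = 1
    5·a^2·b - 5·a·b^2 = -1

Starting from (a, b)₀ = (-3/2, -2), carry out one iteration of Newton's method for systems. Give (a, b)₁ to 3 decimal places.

(-0.572, -1.051)

At (-3/2, -2): F = (-8.64147, 8.500).
Jacobian J = [[2·sin(a) - 3, -8·b - 2], [10·a·b - 5·b^2, 5·a^2 - 10·a·b]].
At the point, J = [[-4.99499, 14.000], [10.000, -18.750]] (det J = -46.34394).
Solving J·Δ = −F gives Δ = (0.928, 0.949).
Then the next iterate is (a, b)₁ = (-0.572, -1.051).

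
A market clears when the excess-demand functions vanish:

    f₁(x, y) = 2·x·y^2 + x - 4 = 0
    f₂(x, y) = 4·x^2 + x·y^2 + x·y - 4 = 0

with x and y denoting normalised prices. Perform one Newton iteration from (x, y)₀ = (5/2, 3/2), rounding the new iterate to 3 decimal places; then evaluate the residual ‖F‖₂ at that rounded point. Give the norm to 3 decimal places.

At (5/2, 3/2): F = (9.750, 30.375).
Jacobian J = [[2·y^2 + 1, 4·x·y], [8·x + y^2 + y, 2·x·y + x]].
At the point, J = [[5.500, 15.000], [23.750, 10.000]] (det J = -301.250).
Solving J·Δ = −F gives Δ = (-1.189, -0.214).
Then the next iterate is (x, y)₁ = (1.311, 1.286).
Re-evaluating at (1.311, 1.286): F = (1.64725, 6.72896), so ‖F‖₂ = 6.928.

6.928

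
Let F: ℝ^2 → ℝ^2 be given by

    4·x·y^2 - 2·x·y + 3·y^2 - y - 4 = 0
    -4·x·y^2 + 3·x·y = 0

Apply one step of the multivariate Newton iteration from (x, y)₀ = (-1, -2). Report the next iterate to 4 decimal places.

(-0.7037, -1.1852)

At (-1, -2): F = (-10.0000, 22.0000).
Jacobian J = [[4·y^2 - 2·y, 8·x·y - 2·x + 6·y - 1], [-4·y^2 + 3·y, -8·x·y + 3·x]].
At the point, J = [[20.0000, 5.0000], [-22.0000, -19.0000]] (det J = -270.0000).
Solving J·Δ = −F gives Δ = (0.2963, 0.8148).
Then the next iterate is (x, y)₁ = (-0.7037, -1.1852).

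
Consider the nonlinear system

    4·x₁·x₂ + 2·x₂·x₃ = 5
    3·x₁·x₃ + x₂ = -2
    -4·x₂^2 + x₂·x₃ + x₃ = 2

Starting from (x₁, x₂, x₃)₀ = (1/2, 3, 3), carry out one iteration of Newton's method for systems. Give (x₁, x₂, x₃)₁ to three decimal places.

At (1/2, 3, 3): F = (19.000, 9.500, -26.000).
Jacobian J = [[4·x₂, 4·x₁ + 2·x₃, 2·x₂], [3·x₃, 1, 3·x₁], [0, -8·x₂ + x₃, x₂ + 1]].
At the point, J = [[12.000, 8.000, 6.000], [9.000, 1.000, 1.500], [0.000, -21.000, 4.000]] (det J = -996.000).
Solving J·Δ = −F gives Δ = (-0.986, -1.169, 0.364).
Then the next iterate is (x₁, x₂, x₃)₁ = (-0.486, 1.831, 3.364).

(-0.486, 1.831, 3.364)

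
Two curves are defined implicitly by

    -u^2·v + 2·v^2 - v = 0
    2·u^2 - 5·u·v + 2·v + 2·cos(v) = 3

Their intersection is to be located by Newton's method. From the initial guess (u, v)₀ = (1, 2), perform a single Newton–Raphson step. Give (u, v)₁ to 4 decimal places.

(0.4985, 0.9990)

At (1, 2): F = (4.0000, -7.832294).
Jacobian J = [[-2·u·v, -u^2 + 4·v - 1], [4·u - 5·v, -5·u - 2·sin(v) + 2]].
At the point, J = [[-4.0000, 6.0000], [-6.0000, -4.818595]] (det J = 55.274379).
Solving J·Δ = −F gives Δ = (-0.5015, -1.0010).
Then the next iterate is (u, v)₁ = (0.4985, 0.9990).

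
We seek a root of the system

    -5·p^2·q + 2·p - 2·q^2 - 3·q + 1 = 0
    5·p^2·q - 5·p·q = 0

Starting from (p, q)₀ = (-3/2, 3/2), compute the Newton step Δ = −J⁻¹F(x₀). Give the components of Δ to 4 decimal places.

(0.3165, -0.9937)

At (-3/2, 3/2): F = (-27.8750, 28.1250).
Jacobian J = [[-10·p·q + 2, -5·p^2 - 4·q - 3], [10·p·q - 5·q, 5·p^2 - 5·p]].
At the point, J = [[24.5000, -20.2500], [-30.0000, 18.7500]] (det J = -148.1250).
Solving J·Δ = −F gives Δ = (0.3165, -0.9937).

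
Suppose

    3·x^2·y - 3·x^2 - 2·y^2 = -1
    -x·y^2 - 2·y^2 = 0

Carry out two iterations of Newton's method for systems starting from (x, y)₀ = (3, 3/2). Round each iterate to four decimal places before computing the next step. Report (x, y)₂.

(1.2432, 0.4393)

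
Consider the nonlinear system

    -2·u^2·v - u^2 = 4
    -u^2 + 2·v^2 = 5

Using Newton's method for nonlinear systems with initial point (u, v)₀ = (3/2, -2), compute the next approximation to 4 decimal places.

(1.2822, -1.8246)

At (3/2, -2): F = (2.7500, 0.7500).
Jacobian J = [[-4·u·v - 2·u, -2·u^2], [-2·u, 4·v]].
At the point, J = [[9.0000, -4.5000], [-3.0000, -8.0000]] (det J = -85.5000).
Solving J·Δ = −F gives Δ = (-0.2178, 0.1754).
Then the next iterate is (u, v)₁ = (1.2822, -1.8246).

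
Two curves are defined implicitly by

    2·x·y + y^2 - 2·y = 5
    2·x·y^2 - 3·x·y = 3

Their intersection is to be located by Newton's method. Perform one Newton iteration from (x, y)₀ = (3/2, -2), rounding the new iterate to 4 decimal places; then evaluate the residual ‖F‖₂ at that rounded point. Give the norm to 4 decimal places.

At (3/2, -2): F = (-3.0000, 18.0000).
Jacobian J = [[2·y, 2·x + 2·y - 2], [2·y^2 - 3·y, 4·x·y - 3·x]].
At the point, J = [[-4.0000, -3.0000], [14.0000, -16.5000]] (det J = 108.0000).
Solving J·Δ = −F gives Δ = (-0.9583, 0.2778).
Then the next iterate is (x, y)₁ = (0.5417, -1.7222).
Re-evaluating at (0.5417, -1.7222): F = (-0.455459, 3.012082), so ‖F‖₂ = 3.0463.

3.0463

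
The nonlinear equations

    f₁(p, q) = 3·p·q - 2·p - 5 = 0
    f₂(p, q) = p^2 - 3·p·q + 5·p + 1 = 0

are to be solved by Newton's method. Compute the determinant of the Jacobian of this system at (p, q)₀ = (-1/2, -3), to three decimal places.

3.000

J = [[3·q - 2, 3·p], [2·p - 3·q + 5, -3·p]].
At the point, J = [[-11.000, -1.500], [13.000, 1.500]].
det J = 3.000.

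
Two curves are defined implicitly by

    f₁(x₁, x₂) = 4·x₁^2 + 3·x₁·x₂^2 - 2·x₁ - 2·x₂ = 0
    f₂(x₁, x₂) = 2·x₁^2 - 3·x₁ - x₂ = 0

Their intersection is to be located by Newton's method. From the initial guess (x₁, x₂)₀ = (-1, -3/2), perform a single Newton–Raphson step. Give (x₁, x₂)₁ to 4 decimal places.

At (-1, -3/2): F = (2.2500, 6.5000).
Jacobian J = [[8·x₁ + 3·x₂^2 - 2, 6·x₁·x₂ - 2], [4·x₁ - 3, -1]].
At the point, J = [[-3.2500, 7.0000], [-7.0000, -1.0000]] (det J = 52.2500).
Solving J·Δ = −F gives Δ = (0.9139, 0.1029).
Then the next iterate is (x₁, x₂)₁ = (-0.0861, -1.3971).

(-0.0861, -1.3971)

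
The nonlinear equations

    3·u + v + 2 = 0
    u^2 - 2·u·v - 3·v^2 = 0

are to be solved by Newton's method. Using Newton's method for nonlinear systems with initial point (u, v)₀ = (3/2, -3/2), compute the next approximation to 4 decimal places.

At (3/2, -3/2): F = (5.0000, 0.0000).
Jacobian J = [[3, 1], [2·u - 2·v, -2·u - 6·v]].
At the point, J = [[3.0000, 1.0000], [6.0000, 6.0000]] (det J = 12.0000).
Solving J·Δ = −F gives Δ = (-2.5000, 2.5000).
Then the next iterate is (u, v)₁ = (-1.0000, 1.0000).

(-1.0000, 1.0000)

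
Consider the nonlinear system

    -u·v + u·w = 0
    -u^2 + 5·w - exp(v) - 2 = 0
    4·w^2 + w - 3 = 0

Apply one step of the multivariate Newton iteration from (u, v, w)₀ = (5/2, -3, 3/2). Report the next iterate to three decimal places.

(1.738, -0.449, 0.923)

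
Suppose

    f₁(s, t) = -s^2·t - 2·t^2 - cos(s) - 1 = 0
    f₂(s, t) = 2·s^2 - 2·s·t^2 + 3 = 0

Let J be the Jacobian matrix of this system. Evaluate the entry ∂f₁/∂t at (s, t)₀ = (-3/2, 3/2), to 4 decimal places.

-8.2500

∂f₁/∂t = -s^2 - 4·t.
At (-3/2, 3/2) this is -8.2500.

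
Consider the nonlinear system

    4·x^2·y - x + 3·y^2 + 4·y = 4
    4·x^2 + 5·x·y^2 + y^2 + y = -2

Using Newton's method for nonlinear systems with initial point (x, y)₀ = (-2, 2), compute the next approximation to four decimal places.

At (-2, 2): F = (50.0000, -16.0000).
Jacobian J = [[8·x·y - 1, 4·x^2 + 6·y + 4], [8·x + 5·y^2, 10·x·y + 2·y + 1]].
At the point, J = [[-33.0000, 32.0000], [4.0000, -35.0000]] (det J = 1027.0000).
Solving J·Δ = −F gives Δ = (1.2055, -0.3194).
Then the next iterate is (x, y)₁ = (-0.7945, 1.6806).

(-0.7945, 1.6806)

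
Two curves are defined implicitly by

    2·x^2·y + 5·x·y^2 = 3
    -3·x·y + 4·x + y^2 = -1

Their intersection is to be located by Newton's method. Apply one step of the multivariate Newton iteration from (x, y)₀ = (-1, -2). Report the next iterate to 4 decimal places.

(-0.4476, -1.4758)

At (-1, -2): F = (-27.0000, -5.0000).
Jacobian J = [[4·x·y + 5·y^2, 2·x^2 + 10·x·y], [-3·y + 4, -3·x + 2·y]].
At the point, J = [[28.0000, 22.0000], [10.0000, -1.0000]] (det J = -248.0000).
Solving J·Δ = −F gives Δ = (0.5524, 0.5242).
Then the next iterate is (x, y)₁ = (-0.4476, -1.4758).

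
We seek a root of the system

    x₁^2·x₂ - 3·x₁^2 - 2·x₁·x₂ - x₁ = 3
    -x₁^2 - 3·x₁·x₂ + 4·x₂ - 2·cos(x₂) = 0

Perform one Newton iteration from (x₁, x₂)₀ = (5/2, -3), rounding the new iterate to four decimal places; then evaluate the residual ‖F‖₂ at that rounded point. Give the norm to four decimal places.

At (5/2, -3): F = (-28.0000, 6.229985).
Jacobian J = [[2·x₁·x₂ - 6·x₁ - 2·x₂ - 1, x₁^2 - 2·x₁], [-2·x₁ - 3·x₂, -3·x₁ + 2·sin(x₂) + 4]].
At the point, J = [[-25.0000, 1.2500], [4.0000, -3.782240]] (det J = 89.556000).
Solving J·Δ = −F gives Δ = (-1.0956, 0.4885).
Then the next iterate is (x₁, x₂)₁ = (1.4044, -2.5115).
Re-evaluating at (1.4044, -2.5115): F = (-8.220647, 0.179058), so ‖F‖₂ = 8.2226.

8.2226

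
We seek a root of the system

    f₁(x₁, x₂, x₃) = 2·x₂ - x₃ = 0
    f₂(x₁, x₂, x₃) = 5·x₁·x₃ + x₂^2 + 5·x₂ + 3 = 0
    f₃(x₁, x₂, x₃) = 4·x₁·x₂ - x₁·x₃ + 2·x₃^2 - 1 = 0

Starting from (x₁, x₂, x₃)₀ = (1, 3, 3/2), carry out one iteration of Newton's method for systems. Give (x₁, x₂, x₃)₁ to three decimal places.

(1.273, 0.188, 0.377)

At (1, 3, 3/2): F = (4.500, 34.500, 14.000).
Jacobian J = [[0, 2, -1], [5·x₃, 2·x₂ + 5, 5·x₁], [4·x₂ - x₃, 4·x₁, -x₁ + 4·x₃]].
At the point, J = [[0.000, 2.000, -1.000], [7.500, 11.000, 5.000], [10.500, 4.000, 5.000]] (det J = 115.500).
Solving J·Δ = −F gives Δ = (0.273, -2.812, -1.123).
Then the next iterate is (x₁, x₂, x₃)₁ = (1.273, 0.188, 0.377).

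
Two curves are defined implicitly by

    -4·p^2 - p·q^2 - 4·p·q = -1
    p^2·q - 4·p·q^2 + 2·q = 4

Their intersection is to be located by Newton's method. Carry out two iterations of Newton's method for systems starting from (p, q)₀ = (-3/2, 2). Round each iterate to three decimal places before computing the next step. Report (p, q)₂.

At (-3/2, 2): F = (10.000, 28.500).
Jacobian J = [[-8·p - q^2 - 4·q, -2·p·q - 4·p], [2·p·q - 4·q^2, p^2 - 8·p·q + 2]].
At the point, J = [[0.000, 12.000], [-22.000, 28.250]] (det J = 264.000).
Solving J·Δ = −F gives Δ = (0.225, -0.833).
Then the next iterate is (p, q)₁ = (-1.275, 1.167).
Round to (-1.275, 1.167) and repeat: F = (2.18561, 7.17674), J = [[4.17011, 8.07585], [-8.42341, 15.52902]].
Δ = (0.181, -0.364), so (p, q)₂ = (-1.094, 0.803).

(-1.094, 0.803)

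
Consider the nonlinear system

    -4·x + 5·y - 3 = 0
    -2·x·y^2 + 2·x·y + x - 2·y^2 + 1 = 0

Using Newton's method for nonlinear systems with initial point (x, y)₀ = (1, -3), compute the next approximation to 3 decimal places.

(34.818, 28.455)

At (1, -3): F = (-22.000, -40.000).
Jacobian J = [[-4, 5], [-2·y^2 + 2·y + 1, -4·x·y + 2·x - 4·y]].
At the point, J = [[-4.000, 5.000], [-23.000, 26.000]] (det J = 11.000).
Solving J·Δ = −F gives Δ = (33.818, 31.455).
Then the next iterate is (x, y)₁ = (34.818, 28.455).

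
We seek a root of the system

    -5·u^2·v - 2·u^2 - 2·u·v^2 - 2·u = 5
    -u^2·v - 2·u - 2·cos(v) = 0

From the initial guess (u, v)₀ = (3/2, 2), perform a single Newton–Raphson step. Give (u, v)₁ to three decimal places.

(0.689, 1.583)

At (3/2, 2): F = (-47.000, -6.66771).
Jacobian J = [[-10·u·v - 4·u - 2·v^2 - 2, -5·u^2 - 4·u·v], [-2·u·v - 2, -u^2 + 2·sin(v)]].
At the point, J = [[-46.000, -23.250], [-8.000, -0.43141]] (det J = -166.15536).
Solving J·Δ = −F gives Δ = (-0.811, -0.417).
Then the next iterate is (u, v)₁ = (0.689, 1.583).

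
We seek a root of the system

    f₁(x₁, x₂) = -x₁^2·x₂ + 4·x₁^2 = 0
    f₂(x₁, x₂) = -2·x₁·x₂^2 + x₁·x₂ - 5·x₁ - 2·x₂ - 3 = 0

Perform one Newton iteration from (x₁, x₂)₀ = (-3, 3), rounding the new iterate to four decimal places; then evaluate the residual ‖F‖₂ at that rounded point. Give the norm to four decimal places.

At (-3, 3): F = (9.0000, 51.0000).
Jacobian J = [[-2·x₁·x₂ + 8·x₁, -x₁^2], [-2·x₂^2 + x₂ - 5, -4·x₁·x₂ + x₁ - 2]].
At the point, J = [[-6.0000, -9.0000], [-20.0000, 31.0000]] (det J = -366.0000).
Solving J·Δ = −F gives Δ = (2.0164, -0.3443).
Then the next iterate is (x₁, x₂)₁ = (-0.9836, 2.6557).
Re-evaluating at (-0.9836, 2.6557): F = (1.300569, 7.868609), so ‖F‖₂ = 7.9754.

7.9754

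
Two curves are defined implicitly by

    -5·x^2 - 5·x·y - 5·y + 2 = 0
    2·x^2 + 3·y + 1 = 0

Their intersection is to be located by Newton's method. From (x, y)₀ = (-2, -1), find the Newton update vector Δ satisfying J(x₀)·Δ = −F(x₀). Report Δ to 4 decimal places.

(0.8609, 0.2957)

At (-2, -1): F = (-23.0000, 6.0000).
Jacobian J = [[-10·x - 5·y, -5·x - 5], [4·x, 3]].
At the point, J = [[25.0000, 5.0000], [-8.0000, 3.0000]] (det J = 115.0000).
Solving J·Δ = −F gives Δ = (0.8609, 0.2957).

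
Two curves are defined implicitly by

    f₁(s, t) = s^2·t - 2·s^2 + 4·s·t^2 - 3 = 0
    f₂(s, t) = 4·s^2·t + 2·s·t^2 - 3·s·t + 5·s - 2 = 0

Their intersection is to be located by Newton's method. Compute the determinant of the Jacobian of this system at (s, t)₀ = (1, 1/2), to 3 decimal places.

-46.000

J = [[2·s·t - 4·s + 4·t^2, s^2 + 8·s·t], [8·s·t + 2·t^2 - 3·t + 5, 4·s^2 + 4·s·t - 3·s]].
At the point, J = [[-2.000, 5.000], [8.000, 3.000]].
det J = -46.000.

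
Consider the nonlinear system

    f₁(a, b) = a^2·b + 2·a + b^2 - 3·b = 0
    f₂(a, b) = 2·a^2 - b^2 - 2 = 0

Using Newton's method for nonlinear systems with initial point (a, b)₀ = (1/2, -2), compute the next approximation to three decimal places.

At (1/2, -2): F = (10.500, -5.500).
Jacobian J = [[2·a·b + 2, a^2 + 2·b - 3], [4·a, -2·b]].
At the point, J = [[0.000, -6.750], [2.000, 4.000]] (det J = 13.500).
Solving J·Δ = −F gives Δ = (-0.361, 1.556).
Then the next iterate is (a, b)₁ = (0.139, -0.444).

(0.139, -0.444)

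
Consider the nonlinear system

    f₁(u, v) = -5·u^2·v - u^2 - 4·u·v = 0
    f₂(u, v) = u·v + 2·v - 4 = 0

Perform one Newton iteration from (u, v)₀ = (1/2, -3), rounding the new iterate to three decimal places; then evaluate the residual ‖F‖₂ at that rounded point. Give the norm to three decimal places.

11.576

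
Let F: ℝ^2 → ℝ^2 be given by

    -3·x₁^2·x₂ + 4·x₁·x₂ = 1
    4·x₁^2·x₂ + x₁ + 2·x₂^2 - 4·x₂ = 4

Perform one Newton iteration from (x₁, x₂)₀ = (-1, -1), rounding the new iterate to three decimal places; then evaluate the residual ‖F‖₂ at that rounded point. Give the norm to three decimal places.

1.946

At (-1, -1): F = (6.000, -3.000).
Jacobian J = [[-6·x₁·x₂ + 4·x₂, -3·x₁^2 + 4·x₁], [8·x₁·x₂ + 1, 4·x₁^2 + 4·x₂ - 4]].
At the point, J = [[-10.000, -7.000], [9.000, -4.000]] (det J = 103.000).
Solving J·Δ = −F gives Δ = (0.437, 0.233).
Then the next iterate is (x₁, x₂)₁ = (-0.563, -0.767).
Re-evaluating at (-0.563, -0.767): F = (1.45663, -1.29088), so ‖F‖₂ = 1.946.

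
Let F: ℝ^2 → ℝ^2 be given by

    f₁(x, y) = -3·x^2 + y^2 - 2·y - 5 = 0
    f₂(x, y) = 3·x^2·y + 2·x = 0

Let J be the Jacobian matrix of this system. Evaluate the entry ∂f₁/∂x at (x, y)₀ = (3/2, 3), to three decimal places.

-9.000

∂f₁/∂x = -6·x.
At (3/2, 3) this is -9.000.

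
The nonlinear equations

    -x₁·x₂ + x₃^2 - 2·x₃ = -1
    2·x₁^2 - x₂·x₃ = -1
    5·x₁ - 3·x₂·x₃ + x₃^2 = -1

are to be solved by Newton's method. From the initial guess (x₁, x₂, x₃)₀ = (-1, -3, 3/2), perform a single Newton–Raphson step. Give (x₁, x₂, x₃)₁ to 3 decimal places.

At (-1, -3, 3/2): F = (-2.750, 7.500, 11.750).
Jacobian J = [[-x₂, -x₁, 2·x₃ - 2], [4·x₁, -x₃, -x₂], [5, -3·x₃, -3·x₂ + 2·x₃]].
At the point, J = [[3.000, 1.000, 1.000], [-4.000, -1.500, 3.000], [5.000, -4.500, 12.000]] (det J = 75.000).
Solving J·Δ = −F gives Δ = (0.780, 1.247, -0.837).
Then the next iterate is (x₁, x₂, x₃)₁ = (-0.220, -1.753, 0.663).

(-0.220, -1.753, 0.663)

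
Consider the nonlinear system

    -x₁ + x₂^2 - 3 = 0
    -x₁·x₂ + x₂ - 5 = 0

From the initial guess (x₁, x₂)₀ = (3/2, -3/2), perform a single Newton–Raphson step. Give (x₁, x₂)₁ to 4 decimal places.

(3.8250, -3.0250)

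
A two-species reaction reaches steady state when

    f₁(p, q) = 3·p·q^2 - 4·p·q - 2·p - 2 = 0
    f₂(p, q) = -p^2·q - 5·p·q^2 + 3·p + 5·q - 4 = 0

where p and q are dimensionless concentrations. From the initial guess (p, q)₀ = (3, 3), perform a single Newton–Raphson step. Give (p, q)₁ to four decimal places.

(1.0847, 2.7119)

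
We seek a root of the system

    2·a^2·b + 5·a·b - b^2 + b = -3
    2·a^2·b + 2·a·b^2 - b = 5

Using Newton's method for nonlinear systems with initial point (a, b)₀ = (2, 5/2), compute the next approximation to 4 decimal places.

(0.4148, 3.0192)

At (2, 5/2): F = (44.2500, 37.5000).
Jacobian J = [[4·a·b + 5·b, 2·a^2 + 5·a - 2·b + 1], [4·a·b + 2·b^2, 2·a^2 + 4·a·b - 1]].
At the point, J = [[32.5000, 14.0000], [32.5000, 27.0000]] (det J = 422.5000).
Solving J·Δ = −F gives Δ = (-1.5852, 0.5192).
Then the next iterate is (a, b)₁ = (0.4148, 3.0192).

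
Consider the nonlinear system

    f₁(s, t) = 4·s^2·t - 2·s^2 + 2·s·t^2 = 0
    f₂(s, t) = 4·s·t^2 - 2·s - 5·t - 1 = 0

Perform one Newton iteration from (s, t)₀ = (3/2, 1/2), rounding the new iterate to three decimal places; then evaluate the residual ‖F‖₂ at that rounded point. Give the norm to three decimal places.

4.653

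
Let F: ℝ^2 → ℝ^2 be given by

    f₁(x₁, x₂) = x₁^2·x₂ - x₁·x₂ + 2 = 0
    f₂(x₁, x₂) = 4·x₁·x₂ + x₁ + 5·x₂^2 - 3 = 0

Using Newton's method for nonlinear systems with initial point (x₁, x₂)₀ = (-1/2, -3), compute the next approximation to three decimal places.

At (-1/2, -3): F = (-0.250, 47.500).
Jacobian J = [[2·x₁·x₂ - x₂, x₁^2 - x₁], [4·x₂ + 1, 4·x₁ + 10·x₂]].
At the point, J = [[6.000, 0.750], [-11.000, -32.000]] (det J = -183.750).
Solving J·Δ = −F gives Δ = (-0.150, 1.536).
Then the next iterate is (x₁, x₂)₁ = (-0.650, -1.464).

(-0.650, -1.464)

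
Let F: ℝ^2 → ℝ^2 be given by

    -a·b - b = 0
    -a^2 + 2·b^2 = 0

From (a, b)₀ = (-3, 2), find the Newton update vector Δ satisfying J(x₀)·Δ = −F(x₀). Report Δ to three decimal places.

(1.214, -0.786)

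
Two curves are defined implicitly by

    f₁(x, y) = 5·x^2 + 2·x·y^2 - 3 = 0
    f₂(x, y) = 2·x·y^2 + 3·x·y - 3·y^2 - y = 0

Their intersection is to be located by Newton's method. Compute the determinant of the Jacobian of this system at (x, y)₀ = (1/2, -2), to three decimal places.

118.500

J = [[10·x + 2·y^2, 4·x·y], [2·y^2 + 3·y, 4·x·y + 3·x - 6·y - 1]].
At the point, J = [[13.000, -4.000], [2.000, 8.500]].
det J = 118.500.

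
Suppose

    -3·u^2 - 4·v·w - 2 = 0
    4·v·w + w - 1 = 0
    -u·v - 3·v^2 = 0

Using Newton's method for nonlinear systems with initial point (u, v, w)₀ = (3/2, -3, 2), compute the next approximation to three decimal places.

(0.531, -1.460, 1.029)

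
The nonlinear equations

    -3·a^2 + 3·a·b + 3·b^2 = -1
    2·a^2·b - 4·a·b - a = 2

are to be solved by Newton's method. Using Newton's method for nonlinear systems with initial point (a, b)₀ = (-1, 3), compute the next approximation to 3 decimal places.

(-0.658, 1.591)

At (-1, 3): F = (16.000, 17.000).
Jacobian J = [[-6·a + 3·b, 3·a + 6·b], [4·a·b - 4·b - 1, 2·a^2 - 4·a]].
At the point, J = [[15.000, 15.000], [-25.000, 6.000]] (det J = 465.000).
Solving J·Δ = −F gives Δ = (0.342, -1.409).
Then the next iterate is (a, b)₁ = (-0.658, 1.591).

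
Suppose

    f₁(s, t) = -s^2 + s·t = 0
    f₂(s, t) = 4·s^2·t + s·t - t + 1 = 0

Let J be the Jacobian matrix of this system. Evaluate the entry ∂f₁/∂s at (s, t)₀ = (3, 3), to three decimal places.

-3.000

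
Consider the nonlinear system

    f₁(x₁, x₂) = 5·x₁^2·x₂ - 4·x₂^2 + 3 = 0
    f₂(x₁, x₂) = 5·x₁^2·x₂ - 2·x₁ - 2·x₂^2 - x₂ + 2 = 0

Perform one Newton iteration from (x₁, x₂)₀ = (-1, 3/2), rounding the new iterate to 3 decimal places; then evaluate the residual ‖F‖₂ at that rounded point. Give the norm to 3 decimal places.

2.895

At (-1, 3/2): F = (1.500, 5.500).
Jacobian J = [[10·x₁·x₂, 5·x₁^2 - 8·x₂], [10·x₁·x₂ - 2, 5·x₁^2 - 4·x₂ - 1]].
At the point, J = [[-15.000, -7.000], [-17.000, -2.000]] (det J = -89.000).
Solving J·Δ = −F gives Δ = (0.399, -0.640).
Then the next iterate is (x₁, x₂)₁ = (-0.601, 0.860).
Re-evaluating at (-0.601, 0.860): F = (1.59476, 2.41596), so ‖F‖₂ = 2.895.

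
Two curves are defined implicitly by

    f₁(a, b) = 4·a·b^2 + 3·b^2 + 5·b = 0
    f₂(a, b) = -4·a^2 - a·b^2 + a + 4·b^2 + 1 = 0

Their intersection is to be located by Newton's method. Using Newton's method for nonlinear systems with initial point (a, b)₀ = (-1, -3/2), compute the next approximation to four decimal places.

At (-1, -3/2): F = (-9.7500, 7.2500).
Jacobian J = [[4·b^2, 8·a·b + 6·b + 5], [-8·a - b^2 + 1, -2·a·b + 8·b]].
At the point, J = [[9.0000, 8.0000], [6.7500, -15.0000]] (det J = -189.0000).
Solving J·Δ = −F gives Δ = (0.4669, 0.6935).
Then the next iterate is (a, b)₁ = (-0.5331, -0.8065).

(-0.5331, -0.8065)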